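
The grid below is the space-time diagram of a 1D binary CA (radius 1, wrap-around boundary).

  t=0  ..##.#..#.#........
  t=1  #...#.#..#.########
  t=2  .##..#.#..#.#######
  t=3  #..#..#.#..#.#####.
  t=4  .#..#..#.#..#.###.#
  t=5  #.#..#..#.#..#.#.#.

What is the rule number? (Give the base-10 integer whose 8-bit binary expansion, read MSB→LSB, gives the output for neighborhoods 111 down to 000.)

  ###|#  b7=1 t=1,i=12
  ##.|.  b6=0 t=0,i=3
  #.#|#  b5=1 t=0,i=4
  #..|#  b4=1 t=0,i=6
  .##|.  b3=0 t=0,i=2
  .#.|.  b2=0 t=0,i=5
  ..#|.  b1=0 t=0,i=1
  ...|#  b0=1 t=0,i=0
  bits 10110001 = 177

177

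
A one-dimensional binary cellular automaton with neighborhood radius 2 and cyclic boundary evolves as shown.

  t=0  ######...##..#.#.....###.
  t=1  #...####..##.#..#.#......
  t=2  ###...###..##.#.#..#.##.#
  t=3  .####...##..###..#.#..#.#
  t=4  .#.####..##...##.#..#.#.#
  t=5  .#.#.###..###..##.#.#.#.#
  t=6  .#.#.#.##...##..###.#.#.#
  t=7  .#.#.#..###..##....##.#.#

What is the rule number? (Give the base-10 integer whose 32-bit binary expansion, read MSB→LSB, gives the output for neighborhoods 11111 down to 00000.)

1470247733

  #####|.  b31=0 t=0,i=2
  ####.|#  b30=1 t=0,i=4
  ###.#|.  b29=0 t=0,i=23
  ###..|#  b28=1 t=0,i=5
  ##.##|.  b27=0 t=0,i=24
  ##.#.|#  b26=1 t=1,i=12
  ##..#|#  b25=1 t=0,i=11
  ##...|#  b24=1 t=0,i=6
  #.###|#  b23=1 t=0,i=0
  #.##.|.  b22=0 t=2,i=21
  #.#.#|#  b21=1 t=2,i=14
  #.#..|.  b20=0 t=0,i=15
  #..##|.  b19=0 t=1,i=9
  #..#.|.  b18=0 t=0,i=12
  #...#|#  b17=1 t=0,i=7
  #....|.  b16=0 t=0,i=17
  .####|.  b15=0 t=0,i=1
  .###.|.  b14=0 t=0,i=22
  .##.#|#  b13=1 t=1,i=11
  .##..|#  b12=1 t=0,i=10
  .#.##|.  b11=0 t=2,i=20
  .#.#.|.  b10=0 t=0,i=14
  .#..#|#  b9=1 t=1,i=14
  .#...|#  b8=1 t=0,i=16
  ..###|.  b7=0 t=0,i=21
  ..##.|.  b6=0 t=0,i=9
  ..#.#|#  b5=1 t=0,i=13
  ..#..|#  b4=1 t=1,i=0
  ...##|.  b3=0 t=0,i=8
  ...#.|#  b2=1 t=1,i=24
  ....#|.  b1=0 t=0,i=19
  .....|#  b0=1 t=0,i=18
  bits 01010111101000100011001100110101 = 1470247733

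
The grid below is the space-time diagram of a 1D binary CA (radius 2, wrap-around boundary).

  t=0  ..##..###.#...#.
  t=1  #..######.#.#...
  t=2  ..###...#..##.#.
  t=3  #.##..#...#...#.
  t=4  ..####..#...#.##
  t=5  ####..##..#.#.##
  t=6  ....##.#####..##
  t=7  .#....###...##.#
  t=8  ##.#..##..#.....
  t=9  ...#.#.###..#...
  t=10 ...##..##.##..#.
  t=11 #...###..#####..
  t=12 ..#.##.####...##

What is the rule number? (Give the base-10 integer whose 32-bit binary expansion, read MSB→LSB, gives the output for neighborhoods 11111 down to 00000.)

719312032

  [31] ##### => .  t=1,i=5
  [30] ####. => .  t=1,i=7
  [29] ###.# => #  t=0,i=8
  [28] ###.. => .  t=2,i=4
  [27] ##.## => #  t=6,i=6
  [26] ##.#. => .  t=0,i=9
  [25] ##..# => #  t=0,i=4
  [24] ##... => .  t=2,i=5
  [23] #.### => #  t=5,i=14
  [22] #.##. => #  t=3,i=2
  [21] #.#.# => .  t=1,i=10
  [20] #.#.. => #  t=0,i=10
  [19] #..## => #  t=0,i=5
  [18] #..#. => #  t=3,i=5
  [17] #...# => #  t=0,i=0
  [16] #.... => #  t=6,i=1
  [15] .#### => #  t=1,i=4
  [14] .###. => #  t=0,i=7
  [13] .##.# => .  t=2,i=12
  [12] .##.. => #  t=0,i=3
  [11] .#.## => .  t=3,i=1
  [10] .#.#. => #  t=1,i=11
  [9] .#..# => .  t=1,i=1
  [8] .#... => .  t=0,i=11
  [7] ..### => #  t=0,i=6
  [6] ..##. => .  t=0,i=2
  [5] ..#.# => #  t=3,i=14
  [4] ..#.. => .  t=0,i=14
  [3] ...## => .  t=0,i=1
  [2] ...#. => .  t=0,i=13
  [1] ....# => .  t=6,i=2
  [0] ..... => .  t=8,i=13
  bits 00101010110111111101010010100000 = 719312032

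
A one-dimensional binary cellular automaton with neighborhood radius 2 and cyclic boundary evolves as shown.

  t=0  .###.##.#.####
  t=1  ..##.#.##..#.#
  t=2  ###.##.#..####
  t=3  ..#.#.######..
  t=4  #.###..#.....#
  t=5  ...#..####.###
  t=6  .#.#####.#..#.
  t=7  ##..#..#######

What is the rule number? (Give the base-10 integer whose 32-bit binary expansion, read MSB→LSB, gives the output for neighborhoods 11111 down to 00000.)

  nb #####: next=.  (t=2,i=0, bit31=0)
  nb ####.: next=.  (t=0,i=12, bit30=0)
  nb ###.#: next=#  (t=0,i=3, bit29=1)
  nb ###..: next=.  (t=3,i=11, bit28=0)
  nb ##.##: next=.  (t=0,i=0, bit27=0)
  nb ##.#.: next=#  (t=0,i=7, bit26=1)
  nb ##..#: next=.  (t=1,i=9, bit25=0)
  nb ##...: next=.  (t=3,i=12, bit24=0)
  nb #.###: next=.  (t=0,i=1, bit23=0)
  nb #.##.: next=#  (t=0,i=5, bit22=1)
  nb #.#.#: next=#  (t=0,i=8, bit21=1)
  nb #.#..: next=#  (t=1,i=13, bit20=1)
  nb #..##: next=#  (t=1,i=1, bit19=1)
  nb #..#.: next=#  (t=1,i=10, bit18=1)
  nb #...#: next=#  (t=5,i=1, bit17=1)
  nb #....: next=#  (t=3,i=13, bit16=1)
  nb .####: next=#  (t=0,i=11, bit15=1)
  nb .###.: next=#  (t=0,i=2, bit14=1)
  nb .##.#: next=.  (t=0,i=6, bit13=0)
  nb .##..: next=.  (t=1,i=8, bit12=0)
  nb .#.##: next=.  (t=0,i=9, bit11=0)
  nb .#.#.: next=#  (t=1,i=12, bit10=1)
  nb .#..#: next=#  (t=1,i=0, bit9=1)
  nb .#...: next=#  (t=4,i=8, bit8=1)
  nb ..###: next=#  (t=2,i=10, bit7=1)
  nb ..##.: next=#  (t=1,i=2, bit6=1)
  nb ..#.#: next=#  (t=1,i=11, bit5=1)
  nb ..#..: next=#  (t=4,i=7, bit4=1)
  nb ...##: next=#  (t=4,i=12, bit3=1)
  nb ...#.: next=.  (t=3,i=1, bit2=0)
  nb ....#: next=#  (t=3,i=0, bit1=1)
  nb .....: next=.  (t=4,i=10, bit0=0)
  bits 00100100011111111100011111111010 = 612354042

612354042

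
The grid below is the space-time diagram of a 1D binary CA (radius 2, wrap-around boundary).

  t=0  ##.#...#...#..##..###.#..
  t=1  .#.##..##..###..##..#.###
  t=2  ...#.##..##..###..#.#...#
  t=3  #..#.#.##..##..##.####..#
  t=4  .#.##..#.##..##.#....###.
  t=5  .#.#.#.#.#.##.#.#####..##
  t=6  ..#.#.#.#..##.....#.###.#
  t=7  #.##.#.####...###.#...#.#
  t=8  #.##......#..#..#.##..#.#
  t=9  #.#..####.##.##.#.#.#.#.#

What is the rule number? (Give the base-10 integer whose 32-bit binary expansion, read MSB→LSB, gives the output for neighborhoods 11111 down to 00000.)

2992187195

  nb #####: next=#  (t=5,i=18, bit31=1)
  nb ####.: next=.  (t=3,i=20, bit30=0)
  nb ###.#: next=#  (t=0,i=20, bit29=1)
  nb ###..: next=#  (t=1,i=13, bit28=1)
  nb ##.##: next=.  (t=3,i=17, bit27=0)
  nb ##.#.: next=.  (t=0,i=2, bit26=0)
  nb ##..#: next=#  (t=0,i=16, bit25=1)
  nb ##...: next=.  (t=6,i=13, bit24=0)
  nb #.###: next=.  (t=1,i=22, bit23=0)
  nb #.##.: next=#  (t=1,i=3, bit22=1)
  nb #.#.#: next=.  (t=1,i=1, bit21=0)
  nb #.#..: next=#  (t=0,i=3, bit20=1)
  nb #..##: next=#  (t=0,i=13, bit19=1)
  nb #..#.: next=.  (t=1,i=19, bit18=0)
  nb #...#: next=.  (t=0,i=5, bit17=0)
  nb #....: next=#  (t=4,i=18, bit16=1)
  nb .####: next=.  (t=3,i=19, bit15=0)
  nb .###.: next=.  (t=0,i=19, bit14=0)
  nb .##.#: next=#  (t=0,i=1, bit13=1)
  nb .##..: next=.  (t=0,i=15, bit12=0)
  nb .#.##: next=.  (t=1,i=2, bit11=0)
  nb .#.#.: next=#  (t=2,i=19, bit10=1)
  nb .#..#: next=#  (t=0,i=12, bit9=1)
  nb .#...: next=#  (t=0,i=4, bit8=1)
  nb ..###: next=.  (t=0,i=18, bit7=0)
  nb ..##.: next=.  (t=0,i=0, bit6=0)
  nb ..#.#: next=#  (t=1,i=20, bit5=1)
  nb ..#..: next=#  (t=0,i=7, bit4=1)
  nb ...##: next=#  (t=4,i=20, bit3=1)
  nb ...#.: next=.  (t=0,i=6, bit2=0)
  nb ....#: next=#  (t=4,i=19, bit1=1)
  nb .....: next=#  (t=6,i=15, bit0=1)
  bits 10110010010110010010011100111011 = 2992187195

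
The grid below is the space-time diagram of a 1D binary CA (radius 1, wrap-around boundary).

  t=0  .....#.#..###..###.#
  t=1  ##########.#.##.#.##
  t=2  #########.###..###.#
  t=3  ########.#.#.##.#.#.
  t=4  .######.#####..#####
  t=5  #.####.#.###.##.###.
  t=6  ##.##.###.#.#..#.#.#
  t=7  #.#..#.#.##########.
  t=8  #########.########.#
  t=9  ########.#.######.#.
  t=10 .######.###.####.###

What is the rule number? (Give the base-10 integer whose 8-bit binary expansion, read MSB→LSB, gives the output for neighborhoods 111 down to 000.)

  ###|#  b7=1 t=0,i=11
  ##.|.  b6=0 t=0,i=12
  #.#|#  b5=1 t=0,i=6
  #..|#  b4=1 t=0,i=0
  .##|.  b3=0 t=0,i=10
  .#.|#  b2=1 t=0,i=5
  ..#|#  b1=1 t=0,i=4
  ...|#  b0=1 t=0,i=1
  bits 10110111 = 183

183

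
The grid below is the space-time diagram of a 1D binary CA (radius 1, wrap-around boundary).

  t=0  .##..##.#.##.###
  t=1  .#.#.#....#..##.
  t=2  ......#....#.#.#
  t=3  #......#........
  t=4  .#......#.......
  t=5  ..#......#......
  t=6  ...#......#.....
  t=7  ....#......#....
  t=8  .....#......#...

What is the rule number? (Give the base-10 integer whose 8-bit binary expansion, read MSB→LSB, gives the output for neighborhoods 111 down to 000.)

  [7] ### => #  t=0,i=14
  [6] ##. => .  t=0,i=2
  [5] #.# => .  t=0,i=0
  [4] #.. => #  t=0,i=3
  [3] .## => #  t=0,i=1
  [2] .#. => .  t=0,i=8
  [1] ..# => .  t=0,i=4
  [0] ... => .  t=1,i=7
  bits 10011000 = 152

152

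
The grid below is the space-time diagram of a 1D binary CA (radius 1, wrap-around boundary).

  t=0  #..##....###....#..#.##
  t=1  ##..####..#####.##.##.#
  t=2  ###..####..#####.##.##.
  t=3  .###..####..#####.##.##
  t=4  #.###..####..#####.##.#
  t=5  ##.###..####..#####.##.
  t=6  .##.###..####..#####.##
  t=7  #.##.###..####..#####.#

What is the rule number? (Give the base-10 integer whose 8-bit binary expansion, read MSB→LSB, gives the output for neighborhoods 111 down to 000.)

245

  [7] ### => #  t=0,i=10
  [6] ##. => #  t=0,i=0
  [5] #.# => #  t=0,i=20
  [4] #.. => #  t=0,i=1
  [3] .## => .  t=0,i=3
  [2] .#. => #  t=0,i=16
  [1] ..# => .  t=0,i=2
  [0] ... => #  t=0,i=6
  bits 11110101 = 245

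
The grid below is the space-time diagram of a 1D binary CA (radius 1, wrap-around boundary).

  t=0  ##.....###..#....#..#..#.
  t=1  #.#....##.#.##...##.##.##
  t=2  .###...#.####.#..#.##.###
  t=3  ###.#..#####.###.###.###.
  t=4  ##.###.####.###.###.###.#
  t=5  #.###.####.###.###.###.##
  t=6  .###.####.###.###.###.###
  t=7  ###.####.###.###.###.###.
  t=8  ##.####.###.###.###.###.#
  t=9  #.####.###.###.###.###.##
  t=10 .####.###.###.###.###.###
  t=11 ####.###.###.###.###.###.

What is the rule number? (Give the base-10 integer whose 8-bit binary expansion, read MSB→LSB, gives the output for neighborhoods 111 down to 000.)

188

  ### -> #   bit 7 = 1  t=0,i=8
  ##. -> .   bit 6 = 0  t=0,i=1
  #.# -> #   bit 5 = 1  t=0,i=24
  #.. -> #   bit 4 = 1  t=0,i=2
  .## -> #   bit 3 = 1  t=0,i=0
  .#. -> #   bit 2 = 1  t=0,i=12
  ..# -> .   bit 1 = 0  t=0,i=6
  ... -> .   bit 0 = 0  t=0,i=3
  bits 10111100 = 188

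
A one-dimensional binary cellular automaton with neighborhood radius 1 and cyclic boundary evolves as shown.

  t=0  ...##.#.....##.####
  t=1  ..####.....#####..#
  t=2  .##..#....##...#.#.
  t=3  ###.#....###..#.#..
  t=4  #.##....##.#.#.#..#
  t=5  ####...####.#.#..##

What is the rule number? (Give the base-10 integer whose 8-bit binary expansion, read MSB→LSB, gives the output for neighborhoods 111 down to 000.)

  ### -> .   bit 7 = 0  t=0,i=16
  ##. -> #   bit 6 = 1  t=0,i=4
  #.# -> #   bit 5 = 1  t=0,i=5
  #.. -> .   bit 4 = 0  t=0,i=0
  .## -> #   bit 3 = 1  t=0,i=3
  .#. -> .   bit 2 = 0  t=0,i=6
  ..# -> #   bit 1 = 1  t=0,i=2
  ... -> .   bit 0 = 0  t=0,i=1
  bits 01101010 = 106

106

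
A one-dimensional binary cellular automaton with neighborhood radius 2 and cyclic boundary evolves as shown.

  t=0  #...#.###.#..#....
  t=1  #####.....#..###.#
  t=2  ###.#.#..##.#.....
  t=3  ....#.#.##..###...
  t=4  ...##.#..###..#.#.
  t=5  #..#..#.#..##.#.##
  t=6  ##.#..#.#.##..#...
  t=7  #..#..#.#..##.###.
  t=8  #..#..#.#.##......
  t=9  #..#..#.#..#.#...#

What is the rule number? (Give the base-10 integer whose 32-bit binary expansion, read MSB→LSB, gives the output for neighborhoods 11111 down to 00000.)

  nb #####: next=#  (t=1,i=1, bit31=1)
  nb ####.: next=.  (t=1,i=3, bit30=0)
  nb ###.#: next=.  (t=0,i=8, bit29=0)
  nb ###..: next=#  (t=1,i=4, bit28=1)
  nb ##.##: next=.  (t=1,i=16, bit27=0)
  nb ##.#.: next=.  (t=0,i=9, bit26=0)
  nb ##..#: next=#  (t=3,i=10, bit25=1)
  nb ##...: next=.  (t=1,i=5, bit24=0)
  nb #.###: next=.  (t=0,i=6, bit23=0)
  nb #.##.: next=.  (t=3,i=8, bit22=0)
  nb #.#.#: next=#  (t=2,i=4, bit21=1)
  nb #.#..: next=#  (t=0,i=10, bit20=1)
  nb #..##: next=#  (t=1,i=12, bit19=1)
  nb #..#.: next=.  (t=0,i=12, bit18=0)
  nb #...#: next=#  (t=0,i=2, bit17=1)
  nb #....: next=#  (t=0,i=15, bit16=1)
  nb .####: next=#  (t=1,i=0, bit15=1)
  nb .###.: next=.  (t=0,i=7, bit14=0)
  nb .##.#: next=.  (t=2,i=10, bit13=0)
  nb .##..: next=#  (t=3,i=9, bit12=1)
  nb .#.##: next=.  (t=0,i=5, bit11=0)
  nb .#.#.: next=.  (t=2,i=5, bit10=0)
  nb .#..#: next=.  (t=0,i=11, bit9=0)
  nb .#...: next=#  (t=0,i=1, bit8=1)
  nb ..###: next=.  (t=1,i=13, bit7=0)
  nb ..##.: next=#  (t=2,i=9, bit6=1)
  nb ..#.#: next=#  (t=0,i=4, bit5=1)
  nb ..#..: next=#  (t=0,i=0, bit4=1)
  nb ...##: next=.  (t=2,i=17, bit3=0)
  nb ...#.: next=#  (t=0,i=3, bit2=1)
  nb ....#: next=.  (t=0,i=16, bit1=0)
  nb .....: next=.  (t=1,i=7, bit0=0)
  bits 10010010001110111001000101110100 = 2453377396

2453377396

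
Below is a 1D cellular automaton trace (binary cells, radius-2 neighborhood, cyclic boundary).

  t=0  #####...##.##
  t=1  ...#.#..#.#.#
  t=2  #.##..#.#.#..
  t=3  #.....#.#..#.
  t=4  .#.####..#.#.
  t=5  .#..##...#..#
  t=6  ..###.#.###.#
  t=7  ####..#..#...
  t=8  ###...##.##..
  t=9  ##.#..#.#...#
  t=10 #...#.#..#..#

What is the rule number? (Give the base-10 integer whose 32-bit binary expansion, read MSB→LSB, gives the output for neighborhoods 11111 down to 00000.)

1227408375

  ##### -> .   bit 31 = 0  t=0,i=0
  ####. -> #   bit 30 = 1  t=0,i=3
  ###.# -> .   bit 29 = 0  t=6,i=4
  ###.. -> .   bit 28 = 0  t=0,i=4
  ##.## -> #   bit 27 = 1  t=0,i=10
  ##.#. -> .   bit 26 = 0  t=6,i=5
  ##..# -> .   bit 25 = 0  t=2,i=4
  ##... -> #   bit 24 = 1  t=0,i=5
  #.### -> .   bit 23 = 0  t=0,i=11
  #.##. -> .   bit 22 = 0  t=2,i=2
  #.#.# -> #   bit 21 = 1  t=1,i=10
  #.#.. -> .   bit 20 = 0  t=1,i=5
  #..## -> #   bit 19 = 1  t=5,i=3
  #..#. -> .   bit 18 = 0  t=1,i=7
  #...# -> .   bit 17 = 0  t=0,i=6
  #.... -> .   bit 16 = 0  t=3,i=2
  .#### -> #   bit 15 = 1  t=0,i=12
  .###. -> #   bit 14 = 1  t=6,i=3
  .##.# -> .   bit 13 = 0  t=0,i=9
  .##.. -> .   bit 12 = 0  t=2,i=3
  .#.## -> .   bit 11 = 0  t=2,i=1
  .#.#. -> .   bit 10 = 0  t=1,i=4
  .#..# -> #   bit 9 = 1  t=1,i=6
  .#... -> #   bit 8 = 1  t=1,i=0
  ..### -> #   bit 7 = 1  t=6,i=2
  ..##. -> #   bit 6 = 1  t=0,i=8
  ..#.# -> #   bit 5 = 1  t=1,i=3
  ..#.. -> #   bit 4 = 1  t=5,i=9
  ...## -> .   bit 3 = 0  t=0,i=7
  ...#. -> #   bit 2 = 1  t=1,i=2
  ....# -> #   bit 1 = 1  t=3,i=4
  ..... -> #   bit 0 = 1  t=3,i=3
  bits 01001001001010001100001111110111 = 1227408375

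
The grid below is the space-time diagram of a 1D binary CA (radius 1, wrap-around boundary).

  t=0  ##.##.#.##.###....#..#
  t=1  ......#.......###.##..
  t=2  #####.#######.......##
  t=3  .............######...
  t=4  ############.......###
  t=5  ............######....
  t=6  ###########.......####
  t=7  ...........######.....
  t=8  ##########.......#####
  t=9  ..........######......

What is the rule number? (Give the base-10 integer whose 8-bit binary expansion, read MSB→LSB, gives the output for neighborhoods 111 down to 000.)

21

  [7] ### => .  t=0,i=0
  [6] ##. => .  t=0,i=1
  [5] #.# => .  t=0,i=2
  [4] #.. => #  t=0,i=14
  [3] .## => .  t=0,i=3
  [2] .#. => #  t=0,i=6
  [1] ..# => .  t=0,i=17
  [0] ... => #  t=0,i=15
  bits 00010101 = 21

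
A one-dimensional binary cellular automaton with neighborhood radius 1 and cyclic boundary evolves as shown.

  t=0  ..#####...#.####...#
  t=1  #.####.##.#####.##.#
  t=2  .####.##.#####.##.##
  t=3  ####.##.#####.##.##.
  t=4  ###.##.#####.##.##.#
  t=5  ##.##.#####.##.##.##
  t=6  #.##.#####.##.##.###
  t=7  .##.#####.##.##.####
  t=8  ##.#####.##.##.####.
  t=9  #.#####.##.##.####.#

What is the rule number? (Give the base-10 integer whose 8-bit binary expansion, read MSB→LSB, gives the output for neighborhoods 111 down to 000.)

189

  ###|#  b7=1 t=0,i=3
  ##.|.  b6=0 t=0,i=6
  #.#|#  b5=1 t=0,i=11
  #..|#  b4=1 t=0,i=0
  .##|#  b3=1 t=0,i=2
  .#.|#  b2=1 t=0,i=10
  ..#|.  b1=0 t=0,i=1
  ...|#  b0=1 t=0,i=8
  bits 10111101 = 189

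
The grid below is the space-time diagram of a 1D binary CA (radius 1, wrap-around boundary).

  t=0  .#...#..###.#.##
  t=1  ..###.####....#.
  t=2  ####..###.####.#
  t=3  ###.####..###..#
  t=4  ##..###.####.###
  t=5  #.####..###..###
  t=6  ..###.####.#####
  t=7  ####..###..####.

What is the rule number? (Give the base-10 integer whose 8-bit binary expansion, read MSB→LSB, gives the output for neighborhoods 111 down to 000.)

155

  [7] ### => #  t=0,i=9
  [6] ##. => .  t=0,i=10
  [5] #.# => .  t=0,i=0
  [4] #.. => #  t=0,i=2
  [3] .## => #  t=0,i=8
  [2] .#. => .  t=0,i=1
  [1] ..# => #  t=0,i=4
  [0] ... => #  t=0,i=3
  bits 10011011 = 155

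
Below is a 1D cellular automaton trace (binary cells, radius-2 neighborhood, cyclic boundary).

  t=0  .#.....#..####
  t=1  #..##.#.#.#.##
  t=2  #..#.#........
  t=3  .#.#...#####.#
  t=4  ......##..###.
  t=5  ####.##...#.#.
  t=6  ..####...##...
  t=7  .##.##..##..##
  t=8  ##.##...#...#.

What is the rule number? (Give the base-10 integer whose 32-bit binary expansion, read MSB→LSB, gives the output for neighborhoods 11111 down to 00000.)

2084635373

  [31] ##### => .  t=3,i=9
  [30] ####. => #  t=0,i=12
  [29] ###.# => #  t=0,i=13
  [28] ###.. => #  t=1,i=0
  [27] ##.## => #  t=5,i=4
  [26] ##.#. => #  t=0,i=0
  [25] ##..# => .  t=1,i=1
  [24] ##... => .  t=4,i=13
  [23] #.### => .  t=1,i=12
  [22] #.##. => #  t=5,i=5
  [21] #.#.# => .  t=1,i=6
  [20] #.#.. => .  t=0,i=1
  [19] #..## => .  t=0,i=9
  [18] #..#. => .  t=2,i=2
  [17] #...# => .  t=3,i=5
  [16] #.... => #  t=0,i=3
  [15] .#### => .  t=0,i=11
  [14] .###. => .  t=1,i=13
  [13] .##.# => .  t=1,i=4
  [12] .##.. => .  t=4,i=7
  [11] .#.## => .  t=1,i=11
  [10] .#.#. => .  t=1,i=7
  [9] .#..# => #  t=0,i=8
  [8] .#... => .  t=0,i=2
  [7] ..### => #  t=0,i=10
  [6] ..##. => #  t=1,i=3
  [5] ..#.# => #  t=2,i=3
  [4] ..#.. => .  t=0,i=7
  [3] ...## => #  t=3,i=6
  [2] ...#. => #  t=0,i=6
  [1] ....# => .  t=0,i=5
  [0] ..... => #  t=0,i=4
  bits 01111100010000010000001011101101 = 2084635373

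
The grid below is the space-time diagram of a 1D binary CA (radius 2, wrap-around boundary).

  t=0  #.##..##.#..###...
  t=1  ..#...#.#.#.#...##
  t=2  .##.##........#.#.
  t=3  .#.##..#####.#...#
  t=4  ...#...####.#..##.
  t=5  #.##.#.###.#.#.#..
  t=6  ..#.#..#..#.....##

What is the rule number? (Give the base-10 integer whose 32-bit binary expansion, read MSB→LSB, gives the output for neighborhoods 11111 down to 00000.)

3435627221

  ##### -> #   bit 31 = 1  t=3,i=9
  ####. -> #   bit 30 = 1  t=3,i=10
  ###.# -> .   bit 29 = 0  t=3,i=11
  ###.. -> .   bit 28 = 0  t=0,i=14
  ##.## -> #   bit 27 = 1  t=2,i=3
  ##.#. -> #   bit 26 = 1  t=0,i=8
  ##..# -> .   bit 25 = 0  t=0,i=4
  ##... -> .   bit 24 = 0  t=0,i=15
  #.### -> #   bit 23 = 1  t=5,i=7
  #.##. -> #   bit 22 = 1  t=0,i=2
  #.#.# -> .   bit 21 = 0  t=1,i=8
  #.#.. -> .   bit 20 = 0  t=0,i=9
  #..## -> .   bit 19 = 0  t=0,i=5
  #..#. -> #   bit 18 = 1  t=1,i=1
  #...# -> #   bit 17 = 1  t=0,i=16
  #.... -> #   bit 16 = 1  t=2,i=7
  .#### -> #   bit 15 = 1  t=3,i=8
  .###. -> .   bit 14 = 0  t=0,i=13
  .##.# -> .   bit 13 = 0  t=0,i=7
  .##.. -> .   bit 12 = 0  t=0,i=3
  .#.## -> .   bit 11 = 0  t=0,i=1
  .#.#. -> .   bit 10 = 0  t=1,i=7
  .#..# -> #   bit 9 = 1  t=0,i=10
  .#... -> .   bit 8 = 0  t=1,i=3
  ..### -> #   bit 7 = 1  t=0,i=12
  ..##. -> #   bit 6 = 1  t=0,i=6
  ..#.# -> .   bit 5 = 0  t=0,i=0
  ..#.. -> #   bit 4 = 1  t=1,i=2
  ...## -> .   bit 3 = 0  t=1,i=15
  ...#. -> #   bit 2 = 1  t=0,i=17
  ....# -> .   bit 1 = 0  t=2,i=12
  ..... -> #   bit 0 = 1  t=2,i=8
  bits 11001100110001111000001011010101 = 3435627221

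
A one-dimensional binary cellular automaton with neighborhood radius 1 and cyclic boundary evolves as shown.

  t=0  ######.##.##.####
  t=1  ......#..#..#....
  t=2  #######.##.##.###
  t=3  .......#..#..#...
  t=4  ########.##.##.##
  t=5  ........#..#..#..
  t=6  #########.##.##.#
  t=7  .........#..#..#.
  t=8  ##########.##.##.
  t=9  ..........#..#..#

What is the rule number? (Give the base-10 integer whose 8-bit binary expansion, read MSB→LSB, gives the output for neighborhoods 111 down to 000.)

  nb ###: next=.  (t=0,i=0, bit7=0)
  nb ##.: next=.  (t=0,i=5, bit6=0)
  nb #.#: next=#  (t=0,i=6, bit5=1)
  nb #..: next=.  (t=1,i=7, bit4=0)
  nb .##: next=.  (t=0,i=7, bit3=0)
  nb .#.: next=#  (t=1,i=6, bit2=1)
  nb ..#: next=#  (t=1,i=5, bit1=1)
  nb ...: next=#  (t=1,i=0, bit0=1)
  bits 00100111 = 39

39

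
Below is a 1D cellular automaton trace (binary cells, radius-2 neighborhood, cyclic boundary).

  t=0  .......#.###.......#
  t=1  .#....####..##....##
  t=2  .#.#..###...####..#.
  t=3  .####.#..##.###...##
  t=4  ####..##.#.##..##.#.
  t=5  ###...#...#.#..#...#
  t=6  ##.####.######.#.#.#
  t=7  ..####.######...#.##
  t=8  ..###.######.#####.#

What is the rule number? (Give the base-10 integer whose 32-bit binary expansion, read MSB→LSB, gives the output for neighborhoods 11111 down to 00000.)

  ##### -> #   bit 31 = 1  t=6,i=10
  ####. -> #   bit 30 = 1  t=1,i=8
  ###.# -> .   bit 29 = 0  t=3,i=4
  ###.. -> .   bit 28 = 0  t=0,i=11
  ##.## -> #   bit 27 = 1  t=3,i=0
  ##.#. -> .   bit 26 = 0  t=1,i=0
  ##..# -> .   bit 25 = 0  t=1,i=10
  ##... -> #   bit 24 = 1  t=0,i=12
  #.### -> #   bit 23 = 1  t=0,i=9
  #.##. -> .   bit 22 = 0  t=4,i=11
  #.#.# -> .   bit 21 = 0  t=4,i=9
  #.#.. -> #   bit 20 = 1  t=1,i=1
  #..## -> .   bit 19 = 0  t=1,i=11
  #..#. -> .   bit 18 = 0  t=2,i=0
  #...# -> #   bit 17 = 1  t=2,i=10
  #.... -> #   bit 16 = 1  t=0,i=1
  .#### -> #   bit 15 = 1  t=1,i=7
  .###. -> .   bit 14 = 0  t=0,i=10
  .##.# -> .   bit 13 = 0  t=1,i=19
  .##.. -> #   bit 12 = 1  t=1,i=13
  .#.## -> #   bit 11 = 1  t=0,i=8
  .#.#. -> #   bit 10 = 1  t=2,i=2
  .#..# -> #   bit 9 = 1  t=2,i=4
  .#... -> .   bit 8 = 0  t=0,i=0
  ..### -> #   bit 7 = 1  t=1,i=6
  ..##. -> #   bit 6 = 1  t=1,i=12
  ..#.# -> #   bit 5 = 1  t=0,i=7
  ..#.. -> #   bit 4 = 1  t=0,i=19
  ...## -> .   bit 3 = 0  t=1,i=5
  ...#. -> #   bit 2 = 1  t=0,i=6
  ....# -> .   bit 1 = 0  t=0,i=5
  ..... -> .   bit 0 = 0  t=0,i=2
  bits 11001001100100111001111011110100 = 3381894900

3381894900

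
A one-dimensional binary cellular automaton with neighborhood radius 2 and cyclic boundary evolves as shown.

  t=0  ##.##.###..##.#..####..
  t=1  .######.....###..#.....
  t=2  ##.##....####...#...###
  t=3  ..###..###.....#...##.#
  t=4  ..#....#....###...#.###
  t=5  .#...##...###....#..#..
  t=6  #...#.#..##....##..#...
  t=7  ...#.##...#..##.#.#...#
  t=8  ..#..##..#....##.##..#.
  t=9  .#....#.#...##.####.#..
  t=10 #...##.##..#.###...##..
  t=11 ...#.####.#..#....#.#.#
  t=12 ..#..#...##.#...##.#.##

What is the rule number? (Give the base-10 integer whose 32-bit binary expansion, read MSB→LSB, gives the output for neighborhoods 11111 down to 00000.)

2362717327

  #####|#  b31=1 t=1,i=3
  ####.|.  b30=0 t=0,i=19
  ###.#|.  b29=0 t=2,i=1
  ###..|.  b28=0 t=0,i=8
  ##.##|#  b27=1 t=0,i=2
  ##.#.|#  b26=1 t=0,i=13
  ##..#|.  b25=0 t=0,i=9
  ##...|.  b24=0 t=1,i=7
  #.###|#  b23=1 t=0,i=6
  #.##.|#  b22=1 t=0,i=3
  #.#.#|.  b21=0 t=7,i=16
  #.#..|#  b20=1 t=0,i=14
  #..##|.  b19=0 t=0,i=10
  #..#.|#  b18=1 t=1,i=16
  #...#|.  b17=0 t=2,i=14
  #....|.  b16=0 t=1,i=8
  .####|.  b15=0 t=0,i=18
  .###.|.  b14=0 t=0,i=7
  .##.#|#  b13=1 t=0,i=1
  .##..|#  b12=1 t=2,i=4
  .#.##|.  b11=0 t=4,i=19
  .#.#.|#  b10=1 t=6,i=5
  .#..#|.  b9=0 t=0,i=15
  .#...|.  b8=0 t=1,i=18
  ..###|#  b7=1 t=0,i=17
  ..##.|.  b6=0 t=0,i=0
  ..#.#|.  b5=0 t=4,i=18
  ..#..|.  b4=0 t=1,i=17
  ...##|#  b3=1 t=1,i=0
  ...#.|#  b2=1 t=2,i=15
  ....#|#  b1=1 t=1,i=10
  .....|#  b0=1 t=1,i=9
  bits 10001100110101000011010010001111 = 2362717327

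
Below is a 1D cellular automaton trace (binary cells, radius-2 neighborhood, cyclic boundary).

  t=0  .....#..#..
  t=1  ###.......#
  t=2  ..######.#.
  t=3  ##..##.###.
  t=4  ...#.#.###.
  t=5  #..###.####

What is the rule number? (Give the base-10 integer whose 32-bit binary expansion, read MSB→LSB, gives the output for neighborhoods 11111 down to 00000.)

3048956969

  [31] ##### => #  t=2,i=4
  [30] ####. => .  t=1,i=1
  [29] ###.# => #  t=2,i=7
  [28] ###.. => #  t=1,i=2
  [27] ##.## => .  t=3,i=6
  [26] ##.#. => #  t=2,i=8
  [25] ##..# => .  t=3,i=2
  [24] ##... => #  t=1,i=3
  [23] #.### => #  t=3,i=7
  [22] #.##. => .  t=3,i=0
  [21] #.#.# => #  t=4,i=5
  [20] #.#.. => #  t=2,i=9
  [19] #..## => #  t=3,i=3
  [18] #..#. => .  t=0,i=7
  [17] #...# => #  t=2,i=0
  [16] #.... => #  t=0,i=10
  [15] .#### => .  t=1,i=0
  [14] .###. => #  t=3,i=8
  [13] .##.# => #  t=3,i=5
  [12] .##.. => .  t=3,i=1
  [11] .#.## => .  t=4,i=6
  [10] .#.#. => #  t=4,i=4
  [9] .#..# => .  t=0,i=6
  [8] .#... => .  t=0,i=9
  [7] ..### => .  t=1,i=10
  [6] ..##. => .  t=3,i=4
  [5] ..#.# => #  t=4,i=3
  [4] ..#.. => .  t=0,i=5
  [3] ...## => #  t=1,i=9
  [2] ...#. => .  t=0,i=4
  [1] ....# => .  t=0,i=3
  [0] ..... => #  t=0,i=0
  bits 10110101101110110110010000101001 = 3048956969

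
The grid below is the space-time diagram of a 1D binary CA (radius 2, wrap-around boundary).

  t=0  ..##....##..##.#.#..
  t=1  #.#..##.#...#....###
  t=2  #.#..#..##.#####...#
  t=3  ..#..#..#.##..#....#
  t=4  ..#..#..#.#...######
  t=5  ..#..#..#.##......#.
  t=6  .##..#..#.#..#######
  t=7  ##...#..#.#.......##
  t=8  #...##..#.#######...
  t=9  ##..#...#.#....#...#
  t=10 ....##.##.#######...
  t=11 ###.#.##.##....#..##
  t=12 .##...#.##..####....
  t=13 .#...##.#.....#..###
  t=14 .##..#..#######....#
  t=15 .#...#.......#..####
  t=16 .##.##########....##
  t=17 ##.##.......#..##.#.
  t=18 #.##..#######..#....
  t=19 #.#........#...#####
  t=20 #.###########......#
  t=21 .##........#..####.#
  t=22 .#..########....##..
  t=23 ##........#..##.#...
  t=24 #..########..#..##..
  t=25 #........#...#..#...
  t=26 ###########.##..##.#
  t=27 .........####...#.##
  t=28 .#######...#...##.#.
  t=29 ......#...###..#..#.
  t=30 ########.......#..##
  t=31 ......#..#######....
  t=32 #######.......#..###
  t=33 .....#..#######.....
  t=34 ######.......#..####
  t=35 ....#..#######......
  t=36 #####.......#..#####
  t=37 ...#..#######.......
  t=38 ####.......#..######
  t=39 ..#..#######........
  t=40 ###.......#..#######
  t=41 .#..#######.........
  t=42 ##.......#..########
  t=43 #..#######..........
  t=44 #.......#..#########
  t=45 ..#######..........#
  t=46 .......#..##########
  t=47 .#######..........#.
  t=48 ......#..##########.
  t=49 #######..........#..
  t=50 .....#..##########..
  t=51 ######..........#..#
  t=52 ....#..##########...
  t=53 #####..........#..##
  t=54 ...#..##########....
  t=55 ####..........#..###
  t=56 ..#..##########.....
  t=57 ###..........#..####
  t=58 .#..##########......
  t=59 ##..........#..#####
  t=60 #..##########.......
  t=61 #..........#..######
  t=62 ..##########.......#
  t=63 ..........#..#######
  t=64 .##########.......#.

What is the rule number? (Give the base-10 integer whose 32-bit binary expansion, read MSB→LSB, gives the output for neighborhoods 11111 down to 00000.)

  nb #####: next=.  (t=2,i=13, bit31=0)
  nb ####.: next=#  (t=1,i=19, bit30=1)
  nb ###.#: next=#  (t=1,i=0, bit29=1)
  nb ###..: next=.  (t=2,i=15, bit28=0)
  nb ##.##: next=#  (t=2,i=10, bit27=1)
  nb ##.#.: next=.  (t=0,i=14, bit26=0)
  nb ##..#: next=.  (t=0,i=10, bit25=0)
  nb ##...: next=.  (t=0,i=4, bit24=0)
  nb #.###: next=#  (t=2,i=11, bit23=1)
  nb #.##.: next=#  (t=3,i=10, bit22=1)
  nb #.#.#: next=.  (t=0,i=15, bit21=0)
  nb #.#..: next=#  (t=0,i=17, bit20=1)
  nb #..##: next=.  (t=0,i=11, bit19=0)
  nb #..#.: next=.  (t=2,i=4, bit18=0)
  nb #...#: next=.  (t=1,i=10, bit17=0)
  nb #....: next=#  (t=0,i=5, bit16=1)
  nb .####: next=.  (t=1,i=18, bit15=0)
  nb .###.: next=.  (t=9,i=0, bit14=0)
  nb .##.#: next=.  (t=0,i=13, bit13=0)
  nb .##..: next=.  (t=0,i=3, bit12=0)
  nb .#.##: next=.  (t=3,i=9, bit11=0)
  nb .#.#.: next=.  (t=0,i=16, bit10=0)
  nb .#..#: next=.  (t=1,i=3, bit9=0)
  nb .#...: next=#  (t=0,i=18, bit8=1)
  nb ..###: next=.  (t=1,i=17, bit7=0)
  nb ..##.: next=#  (t=0,i=2, bit6=1)
  nb ..#.#: next=#  (t=3,i=8, bit5=1)
  nb ..#..: next=#  (t=1,i=12, bit4=1)
  nb ...##: next=.  (t=0,i=1, bit3=0)
  nb ...#.: next=#  (t=1,i=11, bit2=1)
  nb ....#: next=#  (t=0,i=0, bit1=1)
  nb .....: next=#  (t=5,i=14, bit0=1)
  bits 01101000110100010000000101110111 = 1758527863

1758527863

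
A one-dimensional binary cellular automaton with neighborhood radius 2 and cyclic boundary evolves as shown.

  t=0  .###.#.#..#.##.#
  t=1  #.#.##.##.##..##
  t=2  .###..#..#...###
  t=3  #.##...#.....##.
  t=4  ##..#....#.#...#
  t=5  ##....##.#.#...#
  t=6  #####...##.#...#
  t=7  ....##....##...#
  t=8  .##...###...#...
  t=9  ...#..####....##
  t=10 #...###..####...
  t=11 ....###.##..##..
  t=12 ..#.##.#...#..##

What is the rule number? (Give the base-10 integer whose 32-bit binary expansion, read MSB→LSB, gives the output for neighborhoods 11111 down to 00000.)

490293922

  nb #####: next=.  (t=6,i=1, bit31=0)
  nb ####.: next=.  (t=6,i=3, bit30=0)
  nb ###.#: next=.  (t=0,i=3, bit29=0)
  nb ###..: next=#  (t=2,i=3, bit28=1)
  nb ##.##: next=#  (t=1,i=6, bit27=1)
  nb ##.#.: next=#  (t=0,i=4, bit26=1)
  nb ##..#: next=.  (t=1,i=12, bit25=0)
  nb ##...: next=#  (t=3,i=4, bit24=1)
  nb #.###: next=.  (t=0,i=1, bit23=0)
  nb #.##.: next=.  (t=0,i=12, bit22=0)
  nb #.#.#: next=#  (t=0,i=5, bit21=1)
  nb #.#..: next=#  (t=0,i=7, bit20=1)
  nb #..##: next=#  (t=1,i=13, bit19=1)
  nb #..#.: next=.  (t=0,i=9, bit18=0)
  nb #...#: next=.  (t=2,i=11, bit17=0)
  nb #....: next=#  (t=3,i=9, bit16=1)
  nb .####: next=.  (t=6,i=0, bit15=0)
  nb .###.: next=#  (t=0,i=2, bit14=1)
  nb .##.#: next=.  (t=0,i=13, bit13=0)
  nb .##..: next=.  (t=1,i=11, bit12=0)
  nb .#.##: next=#  (t=0,i=0, bit11=1)
  nb .#.#.: next=.  (t=0,i=6, bit10=0)
  nb .#..#: next=#  (t=0,i=8, bit9=1)
  nb .#...: next=.  (t=2,i=10, bit8=0)
  nb ..###: next=#  (t=1,i=14, bit7=1)
  nb ..##.: next=.  (t=3,i=13, bit6=0)
  nb ..#.#: next=#  (t=0,i=10, bit5=1)
  nb ..#..: next=.  (t=2,i=6, bit4=0)
  nb ...##: next=.  (t=2,i=12, bit3=0)
  nb ...#.: next=.  (t=3,i=6, bit2=0)
  nb ....#: next=#  (t=3,i=11, bit1=1)
  nb .....: next=.  (t=3,i=10, bit0=0)
  bits 00011101001110010100101010100010 = 490293922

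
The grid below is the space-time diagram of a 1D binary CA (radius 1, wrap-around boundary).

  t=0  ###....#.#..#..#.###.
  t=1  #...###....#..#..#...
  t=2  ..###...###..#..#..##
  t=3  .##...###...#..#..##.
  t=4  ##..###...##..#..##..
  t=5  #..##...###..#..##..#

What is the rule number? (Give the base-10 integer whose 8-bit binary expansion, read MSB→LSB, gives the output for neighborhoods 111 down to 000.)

  nb ###: next=.  (t=0,i=1, bit7=0)
  nb ##.: next=.  (t=0,i=2, bit6=0)
  nb #.#: next=.  (t=0,i=8, bit5=0)
  nb #..: next=.  (t=0,i=3, bit4=0)
  nb .##: next=#  (t=0,i=0, bit3=1)
  nb .#.: next=.  (t=0,i=7, bit2=0)
  nb ..#: next=#  (t=0,i=6, bit1=1)
  nb ...: next=#  (t=0,i=4, bit0=1)
  bits 00001011 = 11

11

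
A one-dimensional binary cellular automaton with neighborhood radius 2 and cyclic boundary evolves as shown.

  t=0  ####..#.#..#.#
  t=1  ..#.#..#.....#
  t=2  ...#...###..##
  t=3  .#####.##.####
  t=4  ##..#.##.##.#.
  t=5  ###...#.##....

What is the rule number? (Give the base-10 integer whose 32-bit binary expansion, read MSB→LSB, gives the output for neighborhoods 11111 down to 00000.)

  #####|.  b31=0 t=0,i=1
  ####.|#  b30=1 t=0,i=2
  ###.#|.  b29=0 t=3,i=5
  ###..|.  b28=0 t=0,i=3
  ##.##|#  b27=1 t=3,i=0
  ##.#.|.  b26=0 t=4,i=11
  ##..#|#  b25=1 t=0,i=4
  ##...|.  b24=0 t=2,i=0
  #.###|#  b23=1 t=0,i=13
  #.##.|#  b22=1 t=3,i=7
  #.#.#|.  b21=0 t=4,i=12
  #.#..|.  b20=0 t=0,i=8
  #..##|#  b19=1 t=2,i=11
  #..#.|.  b18=0 t=0,i=5
  #...#|#  b17=1 t=2,i=1
  #....|#  b16=1 t=1,i=9
  .####|.  b15=0 t=0,i=0
  .###.|#  b14=1 t=2,i=8
  .##.#|.  b13=0 t=3,i=8
  .##..|#  b12=1 t=2,i=13
  .#.##|.  b11=0 t=0,i=12
  .#.#.|#  b10=1 t=0,i=7
  .#..#|.  b9=0 t=0,i=9
  .#...|#  b8=1 t=1,i=8
  ..###|#  b7=1 t=2,i=7
  ..##.|#  b6=1 t=2,i=12
  ..#.#|.  b5=0 t=0,i=6
  ..#..|#  b4=1 t=1,i=7
  ...##|.  b3=0 t=2,i=6
  ...#.|#  b2=1 t=1,i=12
  ....#|.  b1=0 t=1,i=11
  .....|.  b0=0 t=1,i=10
  bits 01001010110010110101010111010100 = 1254839764

1254839764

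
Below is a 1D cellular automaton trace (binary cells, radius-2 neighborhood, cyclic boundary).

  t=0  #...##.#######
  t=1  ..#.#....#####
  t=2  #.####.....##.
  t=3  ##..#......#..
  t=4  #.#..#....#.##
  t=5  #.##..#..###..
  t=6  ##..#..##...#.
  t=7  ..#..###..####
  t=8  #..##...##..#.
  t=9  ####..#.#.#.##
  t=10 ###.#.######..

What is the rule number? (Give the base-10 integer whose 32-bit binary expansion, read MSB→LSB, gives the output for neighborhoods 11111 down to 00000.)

  nb #####: next=#  (t=0,i=9, bit31=1)
  nb ####.: next=#  (t=0,i=13, bit30=1)
  nb ###.#: next=#  (t=4,i=0, bit29=1)
  nb ###..: next=.  (t=0,i=0, bit28=0)
  nb ##.##: next=.  (t=0,i=6, bit27=0)
  nb ##.#.: next=.  (t=2,i=13, bit26=0)
  nb ##..#: next=#  (t=1,i=0, bit25=1)
  nb ##...: next=.  (t=0,i=1, bit24=0)
  nb #.###: next=.  (t=0,i=7, bit23=0)
  nb #.##.: next=.  (t=5,i=2, bit22=0)
  nb #.#.#: next=#  (t=2,i=0, bit21=1)
  nb #.#..: next=#  (t=1,i=4, bit20=1)
  nb #..##: next=#  (t=3,i=13, bit19=1)
  nb #..#.: next=.  (t=1,i=1, bit18=0)
  nb #...#: next=#  (t=0,i=2, bit17=1)
  nb #....: next=.  (t=1,i=6, bit16=0)
  nb .####: next=.  (t=0,i=8, bit15=0)
  nb .###.: next=.  (t=4,i=13, bit14=0)
  nb .##.#: next=.  (t=0,i=5, bit13=0)
  nb .##..: next=.  (t=3,i=1, bit12=0)
  nb .#.##: next=#  (t=2,i=1, bit11=1)
  nb .#.#.: next=#  (t=1,i=3, bit10=1)
  nb .#..#: next=#  (t=3,i=12, bit9=1)
  nb .#...: next=#  (t=1,i=5, bit8=1)
  nb ..###: next=.  (t=1,i=9, bit7=0)
  nb ..##.: next=#  (t=0,i=4, bit6=1)
  nb ..#.#: next=#  (t=1,i=2, bit5=1)
  nb ..#..: next=.  (t=3,i=4, bit4=0)
  nb ...##: next=.  (t=0,i=3, bit3=0)
  nb ...#.: next=#  (t=3,i=10, bit2=1)
  nb ....#: next=.  (t=1,i=7, bit1=0)
  nb .....: next=.  (t=2,i=8, bit0=0)
  bits 11100010001110100000111101100100 = 3795455844

3795455844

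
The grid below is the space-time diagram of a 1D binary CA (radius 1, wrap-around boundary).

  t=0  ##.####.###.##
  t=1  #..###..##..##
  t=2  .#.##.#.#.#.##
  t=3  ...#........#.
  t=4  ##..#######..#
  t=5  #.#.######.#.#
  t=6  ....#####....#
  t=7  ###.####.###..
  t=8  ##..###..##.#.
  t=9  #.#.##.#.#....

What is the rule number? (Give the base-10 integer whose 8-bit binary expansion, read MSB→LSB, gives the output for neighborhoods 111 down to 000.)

  ###|#  b7=1 t=0,i=0
  ##.|.  b6=0 t=0,i=1
  #.#|.  b5=0 t=0,i=2
  #..|#  b4=1 t=1,i=1
  .##|#  b3=1 t=0,i=3
  .#.|.  b2=0 t=2,i=1
  ..#|.  b1=0 t=1,i=2
  ...|#  b0=1 t=3,i=0
  bits 10011001 = 153

153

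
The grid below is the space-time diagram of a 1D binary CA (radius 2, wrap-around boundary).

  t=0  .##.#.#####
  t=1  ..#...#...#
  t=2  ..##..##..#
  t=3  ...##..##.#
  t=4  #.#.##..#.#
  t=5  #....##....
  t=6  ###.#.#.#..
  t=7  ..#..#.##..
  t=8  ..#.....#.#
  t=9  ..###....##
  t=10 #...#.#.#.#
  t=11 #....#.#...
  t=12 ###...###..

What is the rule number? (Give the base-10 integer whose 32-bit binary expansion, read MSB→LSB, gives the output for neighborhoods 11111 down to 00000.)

  ##### -> .   bit 31 = 0  t=0,i=8
  ####. -> .   bit 30 = 0  t=0,i=9
  ###.# -> #   bit 29 = 1  t=0,i=10
  ###.. -> #   bit 28 = 1  t=9,i=4
  ##.## -> .   bit 27 = 0  t=0,i=0
  ##.#. -> .   bit 26 = 0  t=0,i=3
  ##..# -> #   bit 25 = 1  t=2,i=4
  ##... -> .   bit 24 = 0  t=5,i=7
  #.### -> #   bit 23 = 1  t=0,i=6
  #.##. -> .   bit 22 = 0  t=0,i=1
  #.#.# -> .   bit 21 = 0  t=0,i=4
  #.#.. -> #   bit 20 = 1  t=3,i=10
  #..## -> .   bit 19 = 0  t=2,i=1
  #..#. -> .   bit 18 = 0  t=1,i=1
  #...# -> .   bit 17 = 0  t=1,i=4
  #.... -> #   bit 16 = 1  t=5,i=2
  .#### -> .   bit 15 = 0  t=0,i=7
  .###. -> .   bit 14 = 0  t=6,i=1
  .##.# -> #   bit 13 = 1  t=0,i=2
  .##.. -> #   bit 12 = 1  t=2,i=3
  .#.## -> .   bit 11 = 0  t=0,i=5
  .#.#. -> #   bit 10 = 1  t=6,i=5
  .#..# -> .   bit 9 = 0  t=1,i=0
  .#... -> #   bit 8 = 1  t=1,i=3
  ..### -> .   bit 7 = 0  t=6,i=0
  ..##. -> .   bit 6 = 0  t=2,i=2
  ..#.# -> .   bit 5 = 0  t=4,i=8
  ..#.. -> #   bit 4 = 1  t=1,i=2
  ...## -> #   bit 3 = 1  t=3,i=2
  ...#. -> .   bit 2 = 0  t=1,i=5
  ....# -> .   bit 1 = 0  t=5,i=3
  ..... -> .   bit 0 = 0  t=8,i=5
  bits 00110010100100010011010100011000 = 848377112

848377112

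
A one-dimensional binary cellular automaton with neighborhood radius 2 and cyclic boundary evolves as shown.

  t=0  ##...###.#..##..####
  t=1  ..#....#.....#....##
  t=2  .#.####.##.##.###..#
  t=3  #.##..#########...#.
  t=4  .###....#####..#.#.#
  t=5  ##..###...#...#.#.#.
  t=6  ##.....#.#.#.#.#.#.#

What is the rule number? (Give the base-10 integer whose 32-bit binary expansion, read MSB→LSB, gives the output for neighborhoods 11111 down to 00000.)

  nb #####: next=#  (t=0,i=18, bit31=1)
  nb ####.: next=.  (t=0,i=0, bit30=0)
  nb ###.#: next=#  (t=0,i=7, bit29=1)
  nb ###..: next=.  (t=0,i=1, bit28=0)
  nb ##.##: next=#  (t=2,i=7, bit27=1)
  nb ##.#.: next=.  (t=0,i=8, bit26=0)
  nb ##..#: next=.  (t=0,i=14, bit25=0)
  nb ##...: next=#  (t=0,i=2, bit24=1)
  nb #.###: next=#  (t=2,i=3, bit23=1)
  nb #.##.: next=#  (t=2,i=8, bit22=1)
  nb #.#.#: next=.  (t=2,i=1, bit21=0)
  nb #.#..: next=.  (t=0,i=9, bit20=0)
  nb #..##: next=.  (t=0,i=11, bit19=0)
  nb #..#.: next=#  (t=1,i=1, bit18=1)
  nb #...#: next=.  (t=0,i=3, bit17=0)
  nb #....: next=#  (t=1,i=4, bit16=1)
  nb .####: next=.  (t=0,i=17, bit15=0)
  nb .###.: next=.  (t=0,i=6, bit14=0)
  nb .##.#: next=#  (t=2,i=9, bit13=1)
  nb .##..: next=#  (t=0,i=13, bit12=1)
  nb .#.##: next=#  (t=2,i=2, bit11=1)
  nb .#.#.: next=#  (t=2,i=0, bit10=1)
  nb .#..#: next=.  (t=0,i=10, bit9=0)
  nb .#...: next=#  (t=1,i=3, bit8=1)
  nb ..###: next=.  (t=0,i=5, bit7=0)
  nb ..##.: next=.  (t=0,i=12, bit6=0)
  nb ..#.#: next=.  (t=2,i=19, bit5=0)
  nb ..#..: next=.  (t=1,i=2, bit4=0)
  nb ...##: next=.  (t=0,i=4, bit3=0)
  nb ...#.: next=#  (t=1,i=6, bit2=1)
  nb ....#: next=#  (t=1,i=5, bit1=1)
  nb .....: next=.  (t=1,i=10, bit0=0)
  bits 10101001110001010011110100000110 = 2848275718

2848275718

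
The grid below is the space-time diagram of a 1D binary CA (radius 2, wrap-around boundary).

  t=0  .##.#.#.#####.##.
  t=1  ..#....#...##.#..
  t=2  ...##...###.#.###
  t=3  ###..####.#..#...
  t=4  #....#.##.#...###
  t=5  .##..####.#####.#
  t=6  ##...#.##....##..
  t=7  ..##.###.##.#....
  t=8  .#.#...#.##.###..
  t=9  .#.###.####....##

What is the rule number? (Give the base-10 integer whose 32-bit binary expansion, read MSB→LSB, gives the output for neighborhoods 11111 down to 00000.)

  nb #####: next=.  (t=0,i=10, bit31=0)
  nb ####.: next=#  (t=0,i=11, bit30=1)
  nb ###.#: next=#  (t=0,i=12, bit29=1)
  nb ###..: next=.  (t=2,i=16, bit28=0)
  nb ##.##: next=.  (t=0,i=13, bit27=0)
  nb ##.#.: next=.  (t=0,i=3, bit26=0)
  nb ##..#: next=.  (t=0,i=16, bit25=0)
  nb ##...: next=#  (t=2,i=0, bit24=1)
  nb #.###: next=.  (t=0,i=8, bit23=0)
  nb #.##.: next=#  (t=0,i=14, bit22=1)
  nb #.#.#: next=.  (t=0,i=4, bit21=0)
  nb #.#..: next=#  (t=1,i=14, bit20=1)
  nb #..##: next=.  (t=0,i=0, bit19=0)
  nb #..#.: next=.  (t=3,i=12, bit18=0)
  nb #...#: next=#  (t=1,i=9, bit17=1)
  nb #....: next=#  (t=1,i=4, bit16=1)
  nb .####: next=.  (t=0,i=9, bit15=0)
  nb .###.: next=.  (t=2,i=9, bit14=0)
  nb .##.#: next=#  (t=0,i=2, bit13=1)
  nb .##..: next=.  (t=0,i=15, bit12=0)
  nb .#.##: next=#  (t=0,i=7, bit11=1)
  nb .#.#.: next=.  (t=0,i=5, bit10=0)
  nb .#..#: next=.  (t=3,i=11, bit9=0)
  nb .#...: next=#  (t=1,i=3, bit8=1)
  nb ..###: next=#  (t=2,i=8, bit7=1)
  nb ..##.: next=.  (t=0,i=1, bit6=0)
  nb ..#.#: next=#  (t=4,i=5, bit5=1)
  nb ..#..: next=.  (t=1,i=2, bit4=0)
  nb ...##: next=#  (t=1,i=10, bit3=1)
  nb ...#.: next=.  (t=1,i=1, bit2=0)
  nb ....#: next=.  (t=1,i=0, bit1=0)
  nb .....: next=.  (t=7,i=15, bit0=0)
  bits 01100001010100110010100110101000 = 1632840104

1632840104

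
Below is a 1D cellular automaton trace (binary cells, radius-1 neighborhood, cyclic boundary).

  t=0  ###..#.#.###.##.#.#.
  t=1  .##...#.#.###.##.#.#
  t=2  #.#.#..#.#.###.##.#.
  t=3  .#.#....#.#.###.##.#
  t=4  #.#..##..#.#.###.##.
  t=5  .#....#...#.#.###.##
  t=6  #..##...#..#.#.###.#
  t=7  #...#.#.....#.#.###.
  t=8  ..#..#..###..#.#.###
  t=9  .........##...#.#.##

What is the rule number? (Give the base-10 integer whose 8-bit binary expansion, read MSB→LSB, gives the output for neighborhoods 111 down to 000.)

225

  ###|#  b7=1 t=0,i=1
  ##.|#  b6=1 t=0,i=2
  #.#|#  b5=1 t=0,i=6
  #..|.  b4=0 t=0,i=3
  .##|.  b3=0 t=0,i=0
  .#.|.  b2=0 t=0,i=5
  ..#|.  b1=0 t=0,i=4
  ...|#  b0=1 t=1,i=4
  bits 11100001 = 225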